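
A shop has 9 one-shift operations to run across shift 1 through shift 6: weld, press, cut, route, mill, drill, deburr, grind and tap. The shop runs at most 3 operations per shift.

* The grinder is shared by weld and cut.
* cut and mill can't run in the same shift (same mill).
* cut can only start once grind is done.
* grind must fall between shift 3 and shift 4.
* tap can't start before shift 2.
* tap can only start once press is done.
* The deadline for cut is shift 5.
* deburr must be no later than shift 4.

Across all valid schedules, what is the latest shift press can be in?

shift 5

Downstream work caps press at shift 5.
press at shift 5 is achievable: route -> shift 1; drill -> shift 2; tap -> shift 6; grind -> shift 3; deburr -> shift 1; weld -> shift 1; mill -> shift 2; cut -> shift 4; press -> shift 5.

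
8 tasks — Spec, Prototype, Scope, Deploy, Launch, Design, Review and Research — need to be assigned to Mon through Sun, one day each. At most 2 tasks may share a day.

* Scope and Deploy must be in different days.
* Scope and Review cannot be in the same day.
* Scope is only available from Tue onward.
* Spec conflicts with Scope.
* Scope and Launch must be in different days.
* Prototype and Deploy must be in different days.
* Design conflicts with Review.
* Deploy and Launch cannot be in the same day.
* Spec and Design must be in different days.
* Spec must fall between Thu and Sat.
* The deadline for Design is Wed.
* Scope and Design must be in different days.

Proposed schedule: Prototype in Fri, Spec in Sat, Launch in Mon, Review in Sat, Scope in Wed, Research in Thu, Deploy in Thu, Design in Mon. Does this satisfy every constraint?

Scope and Deploy must be in different days — holds.
Spec must fall between Thu and Sat — holds.
Scope and Review cannot be in the same day — holds.
Scope and Design must be in different days — holds.
Scope is only available from Tue onward — holds.
Scope and Launch must be in different days — holds.
Prototype and Deploy must be in different days — holds.
Spec conflicts with Scope — holds.
At most 2 tasks may share a day — holds.
The deadline for Design is Wed — holds.
Design conflicts with Review — holds.
Deploy and Launch cannot be in the same day — holds.
Spec and Design must be in different days — holds.

Yes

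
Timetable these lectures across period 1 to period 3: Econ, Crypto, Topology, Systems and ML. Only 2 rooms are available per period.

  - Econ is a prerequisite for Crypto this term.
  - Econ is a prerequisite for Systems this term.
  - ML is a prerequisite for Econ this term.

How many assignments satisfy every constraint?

2

Enumerating: Topology=period 1; Econ=period 2; Crypto=period 3; Systems=period 3; ML=period 1 | Systems -> period 3; Econ -> period 2; ML -> period 1; Topology -> period 2; Crypto -> period 3.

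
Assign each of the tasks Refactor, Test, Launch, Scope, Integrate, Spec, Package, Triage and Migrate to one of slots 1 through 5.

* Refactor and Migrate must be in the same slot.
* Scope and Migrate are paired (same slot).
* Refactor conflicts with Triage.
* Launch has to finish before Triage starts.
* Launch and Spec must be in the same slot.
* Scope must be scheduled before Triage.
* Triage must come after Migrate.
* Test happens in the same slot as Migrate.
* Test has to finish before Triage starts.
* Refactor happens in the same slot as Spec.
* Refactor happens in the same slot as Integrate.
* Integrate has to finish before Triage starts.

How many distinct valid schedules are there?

Splitting on Refactor: it can be 1 (20), 2 (15), 3 (10), 4 (5). Listing each branch's schedules as (Test, Launch, Scope, Integrate, Spec, Package, Triage, Migrate):
Refactor=1: (1,1,1,1,1,1,2,1) (1,1,1,1,1,1,3,1) (1,1,1,1,1,1,4,1) (1,1,1,1,1,1,5,1) (1,1,1,1,1,2,2,1) (1,1,1,1,1,2,3,1) (1,1,1,1,1,2,4,1) (1,1,1,1,1,2,5,1) (1,1,1,1,1,3,2,1) (1,1,1,1,1,3,3,1) (1,1,1,1,1,3,4,1) (1,1,1,1,1,3,5,1) (1,1,1,1,1,4,2,1) (1,1,1,1,1,4,3,1) (1,1,1,1,1,4,4,1) (1,1,1,1,1,4,5,1) (1,1,1,1,1,5,2,1) (1,1,1,1,1,5,3,1) (1,1,1,1,1,5,4,1) (1,1,1,1,1,5,5,1) — 20.
Refactor=2: (2,2,2,2,2,1,3,2) (2,2,2,2,2,1,4,2) (2,2,2,2,2,1,5,2) (2,2,2,2,2,2,3,2) (2,2,2,2,2,2,4,2) (2,2,2,2,2,2,5,2) (2,2,2,2,2,3,3,2) (2,2,2,2,2,3,4,2) (2,2,2,2,2,3,5,2) (2,2,2,2,2,4,3,2) (2,2,2,2,2,4,4,2) (2,2,2,2,2,4,5,2) (2,2,2,2,2,5,3,2) (2,2,2,2,2,5,4,2) (2,2,2,2,2,5,5,2) — 15.
Refactor=3: (3,3,3,3,3,1,4,3) (3,3,3,3,3,1,5,3) (3,3,3,3,3,2,4,3) (3,3,3,3,3,2,5,3) (3,3,3,3,3,3,4,3) (3,3,3,3,3,3,5,3) (3,3,3,3,3,4,4,3) (3,3,3,3,3,4,5,3) (3,3,3,3,3,5,4,3) (3,3,3,3,3,5,5,3) — 10.
Refactor=4: (4,4,4,4,4,1,5,4) (4,4,4,4,4,2,5,4) (4,4,4,4,4,3,5,4) (4,4,4,4,4,4,5,4) (4,4,4,4,4,5,5,4) — 5.
Summing: 20 + 15 + 10 + 5 = 50.

50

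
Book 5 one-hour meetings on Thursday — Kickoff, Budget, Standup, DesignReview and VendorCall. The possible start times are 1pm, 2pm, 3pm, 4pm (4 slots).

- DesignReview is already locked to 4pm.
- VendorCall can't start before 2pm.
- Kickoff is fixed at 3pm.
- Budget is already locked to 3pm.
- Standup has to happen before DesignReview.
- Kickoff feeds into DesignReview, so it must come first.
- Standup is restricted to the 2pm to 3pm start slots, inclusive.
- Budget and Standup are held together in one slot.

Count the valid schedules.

3

Enumerating: VendorCall in 2pm; DesignReview in 4pm; Kickoff in 3pm; Budget in 3pm; Standup in 3pm | Standup in 3pm, Budget in 3pm, DesignReview in 4pm, VendorCall in 3pm, Kickoff in 3pm | DesignReview -> 4pm, Kickoff -> 3pm, VendorCall -> 4pm, Standup -> 3pm, Budget -> 3pm.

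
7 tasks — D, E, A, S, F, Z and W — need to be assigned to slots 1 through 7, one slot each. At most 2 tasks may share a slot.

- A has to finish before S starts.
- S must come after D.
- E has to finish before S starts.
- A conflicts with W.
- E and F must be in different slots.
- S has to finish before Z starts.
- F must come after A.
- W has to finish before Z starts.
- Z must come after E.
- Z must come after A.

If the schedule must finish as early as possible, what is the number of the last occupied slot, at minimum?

The precedence chain requires at least 3 distinct slots.
With at most 2 per slot and 7 tasks, at least 4 slots are needed.
4 works (last occupied slot: 4): for example A=1; W=3; S=3; E=1; D=2; F=2; Z=4.

4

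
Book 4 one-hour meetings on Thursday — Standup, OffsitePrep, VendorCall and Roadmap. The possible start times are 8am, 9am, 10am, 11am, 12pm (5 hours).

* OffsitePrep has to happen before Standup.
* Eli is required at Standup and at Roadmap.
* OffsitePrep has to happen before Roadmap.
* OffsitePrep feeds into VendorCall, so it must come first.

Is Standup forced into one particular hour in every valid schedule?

No

Standup can be 9am (e.g. Standup -> 9am; VendorCall -> 9am; OffsitePrep -> 8am; Roadmap -> 10am) or 10am (e.g. Standup -> 10am; VendorCall -> 9am; Roadmap -> 9am; OffsitePrep -> 8am).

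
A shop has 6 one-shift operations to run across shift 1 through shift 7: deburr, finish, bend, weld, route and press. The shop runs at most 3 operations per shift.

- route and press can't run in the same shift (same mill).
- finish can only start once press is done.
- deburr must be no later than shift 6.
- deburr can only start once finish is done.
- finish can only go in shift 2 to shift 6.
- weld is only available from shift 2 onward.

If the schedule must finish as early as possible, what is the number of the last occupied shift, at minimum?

shift 3

The precedence chain requires at least 3 distinct shifts.
With at most 3 per shift and 6 operations, at least 2 shifts are needed.
3 works (last occupied shift: shift 3): for example bend=shift 1, press=shift 1, route=shift 2, finish=shift 2, weld=shift 2, deburr=shift 3.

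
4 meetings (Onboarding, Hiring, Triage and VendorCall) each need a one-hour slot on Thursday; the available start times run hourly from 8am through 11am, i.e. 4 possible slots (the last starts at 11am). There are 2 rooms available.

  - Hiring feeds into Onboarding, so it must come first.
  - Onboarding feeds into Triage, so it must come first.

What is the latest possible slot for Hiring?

Downstream work caps Hiring at 9am.
Hiring at 9am is achievable: Triage -> 11am; Hiring -> 9am; Onboarding -> 10am; VendorCall -> 8am.

9am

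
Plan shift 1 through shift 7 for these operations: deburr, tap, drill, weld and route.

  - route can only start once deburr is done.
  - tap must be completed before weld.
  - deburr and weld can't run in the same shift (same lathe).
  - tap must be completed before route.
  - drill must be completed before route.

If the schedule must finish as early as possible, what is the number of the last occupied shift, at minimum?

The precedence chain requires at least 2 distinct shifts.
2 works (last occupied shift: shift 2): for example tap in shift 1; drill in shift 1; deburr in shift 1; weld in shift 2; route in shift 2.

shift 2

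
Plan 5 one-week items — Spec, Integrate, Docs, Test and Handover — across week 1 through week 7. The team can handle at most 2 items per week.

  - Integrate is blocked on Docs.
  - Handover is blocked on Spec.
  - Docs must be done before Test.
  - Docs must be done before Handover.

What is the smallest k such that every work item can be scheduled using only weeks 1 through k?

3

The precedence chain requires at least 2 distinct weeks.
With at most 2 per week and 5 work items, at least 3 weeks are needed.
3 works (last occupied week: week 3): for example Test in week 3, Docs in week 1, Spec in week 1, Integrate in week 2, Handover in week 2.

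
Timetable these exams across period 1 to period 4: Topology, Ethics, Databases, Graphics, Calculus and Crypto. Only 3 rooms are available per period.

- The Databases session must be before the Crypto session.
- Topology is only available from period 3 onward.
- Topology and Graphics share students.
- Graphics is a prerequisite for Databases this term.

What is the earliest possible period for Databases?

Precedence pushes Databases to at least period 2; downstream work caps Databases at period 3.
Databases at period 2 is achievable: Crypto=period 3; Databases=period 2; Calculus=period 1; Topology=period 3; Graphics=period 1; Ethics=period 1.

period 2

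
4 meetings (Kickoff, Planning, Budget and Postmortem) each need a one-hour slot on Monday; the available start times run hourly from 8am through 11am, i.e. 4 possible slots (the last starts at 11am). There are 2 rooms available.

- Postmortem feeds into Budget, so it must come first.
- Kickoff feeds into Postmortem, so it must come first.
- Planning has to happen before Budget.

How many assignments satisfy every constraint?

11

Splitting on Kickoff: it can be 8am (8), 9am (3). Listing each branch's schedules as (Planning, Budget, Postmortem):
Kickoff=8am: (8am,10am,9am) (8am,11am,9am) (8am,11am,10am) (9am,10am,9am) (9am,11am,9am) (9am,11am,10am) (10am,11am,9am) (10am,11am,10am) — 8.
Kickoff=9am: (8am,11am,10am) (9am,11am,10am) (10am,11am,10am) — 3.
Summing: 8 + 3 = 11.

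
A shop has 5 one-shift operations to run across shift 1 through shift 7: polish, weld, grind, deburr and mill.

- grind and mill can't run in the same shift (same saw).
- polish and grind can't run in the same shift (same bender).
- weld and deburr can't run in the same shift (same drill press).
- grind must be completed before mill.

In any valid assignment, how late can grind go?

Downstream work caps grind at shift 6.
grind at shift 6 is achievable: deburr in shift 2, mill in shift 7, weld in shift 1, polish in shift 1, grind in shift 6.

shift 6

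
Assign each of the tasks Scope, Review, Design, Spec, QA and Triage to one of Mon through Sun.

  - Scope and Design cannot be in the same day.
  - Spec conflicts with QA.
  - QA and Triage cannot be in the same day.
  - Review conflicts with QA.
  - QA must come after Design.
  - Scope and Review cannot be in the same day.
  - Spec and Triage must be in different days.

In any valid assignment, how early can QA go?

Precedence pushes QA to at least Tue.
QA at Tue is achievable: QA=Tue; Triage=Wed; Design=Mon; Scope=Tue; Spec=Mon; Review=Mon.

Tue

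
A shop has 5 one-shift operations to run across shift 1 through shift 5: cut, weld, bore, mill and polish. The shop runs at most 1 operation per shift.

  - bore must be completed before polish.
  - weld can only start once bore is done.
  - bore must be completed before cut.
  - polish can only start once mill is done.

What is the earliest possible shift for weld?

Precedence pushes weld to at least shift 2.
weld at shift 2 is achievable: mill=shift 3; polish=shift 4; weld=shift 2; bore=shift 1; cut=shift 5.

shift 2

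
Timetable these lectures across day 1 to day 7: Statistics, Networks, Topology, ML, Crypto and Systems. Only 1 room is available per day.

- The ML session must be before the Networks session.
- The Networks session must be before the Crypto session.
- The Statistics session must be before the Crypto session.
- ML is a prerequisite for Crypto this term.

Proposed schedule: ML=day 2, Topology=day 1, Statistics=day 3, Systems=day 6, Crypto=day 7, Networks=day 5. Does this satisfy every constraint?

Yes

Only 1 room is available per day — holds.
ML is a prerequisite for Crypto this term — holds.
The ML session must be before the Networks session — holds.
The Statistics session must be before the Crypto session — holds.
The Networks session must be before the Crypto session — holds.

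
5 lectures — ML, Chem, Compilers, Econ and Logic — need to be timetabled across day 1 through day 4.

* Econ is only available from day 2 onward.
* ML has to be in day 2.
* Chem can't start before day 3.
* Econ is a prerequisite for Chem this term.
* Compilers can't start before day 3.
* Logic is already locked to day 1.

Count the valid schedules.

6

Splitting on Chem: it can be day 3 (2), day 4 (4). Listing each branch's schedules as (ML, Compilers, Econ, Logic) by day number:
Chem=day 3: (2,3,2,1) (2,4,2,1) — 2.
Chem=day 4: (2,3,2,1) (2,3,3,1) (2,4,2,1) (2,4,3,1) — 4.
Summing: 2 + 4 = 6.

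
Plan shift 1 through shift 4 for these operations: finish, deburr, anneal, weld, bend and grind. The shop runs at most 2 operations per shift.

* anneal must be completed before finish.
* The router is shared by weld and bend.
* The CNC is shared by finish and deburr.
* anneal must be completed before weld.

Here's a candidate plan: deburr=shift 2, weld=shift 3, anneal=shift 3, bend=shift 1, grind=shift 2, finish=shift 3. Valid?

The router is shared by weld and bend — holds.
anneal must be completed before finish — violated.
The shop runs at most 2 operations per shift — violated.
anneal must be completed before weld — violated.
The CNC is shared by finish and deburr — holds.

No. The shop runs at most 2 operations per shift is not satisfied.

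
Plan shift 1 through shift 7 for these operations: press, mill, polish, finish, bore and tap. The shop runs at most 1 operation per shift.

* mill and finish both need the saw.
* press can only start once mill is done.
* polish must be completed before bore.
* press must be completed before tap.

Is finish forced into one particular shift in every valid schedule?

No

finish can be shift 1 (e.g. polish=shift 4; press=shift 3; bore=shift 5; tap=shift 6; finish=shift 1; mill=shift 2) or shift 2 (e.g. tap -> shift 6; press -> shift 3; bore -> shift 5; mill -> shift 1; finish -> shift 2; polish -> shift 4).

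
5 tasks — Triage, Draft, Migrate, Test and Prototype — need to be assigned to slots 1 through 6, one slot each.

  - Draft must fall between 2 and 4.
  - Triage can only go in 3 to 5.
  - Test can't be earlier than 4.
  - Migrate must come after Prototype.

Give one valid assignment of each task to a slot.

Prototype in 1; Draft in 2; Test in 4; Migrate in 2; Triage in 3

Checking: Prototype(1) before Migrate(2); Draft=2 in [2,4]; Triage=3 in [3,5]; Test=4 in [4,6].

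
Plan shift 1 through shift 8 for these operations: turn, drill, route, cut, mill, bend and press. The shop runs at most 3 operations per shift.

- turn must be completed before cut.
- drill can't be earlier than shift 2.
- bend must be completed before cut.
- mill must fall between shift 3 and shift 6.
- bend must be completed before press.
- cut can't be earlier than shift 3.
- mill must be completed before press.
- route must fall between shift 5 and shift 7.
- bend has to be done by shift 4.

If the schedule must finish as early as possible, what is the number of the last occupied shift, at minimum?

shift 5

The precedence chain requires at least 2 distinct shifts.
With at most 3 per shift and 7 operations, at least 3 shifts are needed.
route can't be placed before shift 5, so the schedule must run through at least shift 5.
5 works (last occupied shift: shift 5): for example bend=shift 1; route=shift 5; drill=shift 2; turn=shift 1; press=shift 4; cut=shift 3; mill=shift 3.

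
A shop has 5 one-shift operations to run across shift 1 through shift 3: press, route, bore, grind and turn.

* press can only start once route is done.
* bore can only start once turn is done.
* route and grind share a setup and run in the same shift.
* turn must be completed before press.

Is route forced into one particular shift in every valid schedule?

No

route can be shift 1 (e.g. bore=shift 2; route=shift 1; grind=shift 1; press=shift 2; turn=shift 1) or shift 2 (e.g. route -> shift 2, bore -> shift 2, press -> shift 3, turn -> shift 1, grind -> shift 2).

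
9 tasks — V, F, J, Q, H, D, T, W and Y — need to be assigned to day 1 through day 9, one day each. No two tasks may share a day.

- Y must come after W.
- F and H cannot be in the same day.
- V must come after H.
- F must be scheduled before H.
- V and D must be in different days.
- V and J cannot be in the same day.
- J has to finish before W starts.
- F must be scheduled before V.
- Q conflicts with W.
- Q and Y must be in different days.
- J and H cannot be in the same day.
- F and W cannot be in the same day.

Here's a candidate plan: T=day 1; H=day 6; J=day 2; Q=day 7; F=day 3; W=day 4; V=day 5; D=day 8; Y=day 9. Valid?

Invalid. V must come after H.

Q and Y must be in different days — holds.
J and H cannot be in the same day — holds.
V must come after H — violated.
J has to finish before W starts — holds.
V and D must be in different days — holds.
No two tasks may share a day — holds.
F and W cannot be in the same day — holds.
F and H cannot be in the same day — holds.
V and J cannot be in the same day — holds.
F must be scheduled before H — holds.
Q conflicts with W — holds.
F must be scheduled before V — holds.
Y must come after W — holds.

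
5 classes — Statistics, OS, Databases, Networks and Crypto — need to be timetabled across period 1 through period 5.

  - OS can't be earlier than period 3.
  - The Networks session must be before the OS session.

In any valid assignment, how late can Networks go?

Downstream work caps Networks at period 4.
Networks at period 4 is achievable: OS -> period 5, Networks -> period 4, Databases -> period 1, Statistics -> period 1, Crypto -> period 1.

period 4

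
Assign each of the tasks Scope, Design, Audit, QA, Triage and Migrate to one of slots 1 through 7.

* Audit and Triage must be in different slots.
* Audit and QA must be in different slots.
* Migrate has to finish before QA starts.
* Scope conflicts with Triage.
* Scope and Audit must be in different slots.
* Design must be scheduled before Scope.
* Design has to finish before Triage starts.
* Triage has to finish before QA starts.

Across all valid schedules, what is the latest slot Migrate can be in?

6

Downstream work caps Migrate at 6.
Migrate at 6 is achievable: Scope=3, Migrate=6, QA=7, Design=1, Audit=1, Triage=2.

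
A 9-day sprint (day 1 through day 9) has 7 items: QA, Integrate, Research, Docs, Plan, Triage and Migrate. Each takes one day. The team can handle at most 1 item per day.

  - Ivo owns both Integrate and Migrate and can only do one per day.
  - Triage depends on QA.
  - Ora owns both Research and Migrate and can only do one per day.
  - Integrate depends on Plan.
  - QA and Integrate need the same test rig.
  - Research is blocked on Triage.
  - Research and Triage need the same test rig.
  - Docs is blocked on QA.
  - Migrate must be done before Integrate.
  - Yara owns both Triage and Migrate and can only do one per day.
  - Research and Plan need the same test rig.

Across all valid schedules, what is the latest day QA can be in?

Downstream work caps QA at day 7.
QA at day 6 is achievable: QA in day 6, Triage in day 7, Plan in day 1, Research in day 8, Docs in day 9, Integrate in day 3, Migrate in day 2.
Nothing later works — the conflict and capacity constraints rule out every day after day 6.

day 6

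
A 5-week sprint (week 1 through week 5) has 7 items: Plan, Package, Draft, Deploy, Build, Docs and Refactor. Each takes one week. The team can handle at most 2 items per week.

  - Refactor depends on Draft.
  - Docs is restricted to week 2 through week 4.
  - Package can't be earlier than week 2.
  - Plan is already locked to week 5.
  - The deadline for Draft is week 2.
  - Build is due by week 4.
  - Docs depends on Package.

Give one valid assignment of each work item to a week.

Build -> week 1, Package -> week 2, Docs -> week 3, Deploy -> week 3, Plan -> week 5, Refactor -> week 2, Draft -> week 1

Checking: Draft(week 1) before Refactor(week 2); Package(week 2) before Docs(week 3); Package=week 2 in [week 2,week 5]; Build=week 1 in [week 1,week 4]; Draft=week 1 in [week 1,week 2]; Plan=week 5 in [week 5,week 5]; Docs=week 3 in [week 2,week 4]; max 2 per week (cap 2).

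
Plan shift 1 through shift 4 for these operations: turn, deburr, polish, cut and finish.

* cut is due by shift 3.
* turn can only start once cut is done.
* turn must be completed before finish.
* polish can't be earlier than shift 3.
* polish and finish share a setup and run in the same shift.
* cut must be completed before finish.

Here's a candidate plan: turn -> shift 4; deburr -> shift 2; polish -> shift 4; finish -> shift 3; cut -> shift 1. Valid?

turn can only start once cut is done — holds.
cut must be completed before finish — holds.
polish and finish share a setup and run in the same shift — violated.
cut is due by shift 3 — holds.
polish can't be earlier than shift 3 — holds.
turn must be completed before finish — violated.

No — it violates: turn must be completed before finish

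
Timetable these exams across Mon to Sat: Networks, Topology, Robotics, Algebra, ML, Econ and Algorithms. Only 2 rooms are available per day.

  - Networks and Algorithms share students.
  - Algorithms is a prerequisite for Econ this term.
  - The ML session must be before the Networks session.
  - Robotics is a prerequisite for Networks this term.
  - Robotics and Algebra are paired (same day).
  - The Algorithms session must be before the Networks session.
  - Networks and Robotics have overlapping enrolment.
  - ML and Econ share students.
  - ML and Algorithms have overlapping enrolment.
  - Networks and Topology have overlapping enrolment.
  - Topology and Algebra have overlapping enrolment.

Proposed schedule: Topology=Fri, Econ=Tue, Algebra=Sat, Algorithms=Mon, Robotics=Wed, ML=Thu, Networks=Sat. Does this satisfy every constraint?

No — it violates: Robotics and Algebra are paired (same day)

Networks and Topology have overlapping enrolment — holds.
ML and Econ share students — holds.
Robotics is a prerequisite for Networks this term — holds.
Only 2 rooms are available per day — holds.
Topology and Algebra have overlapping enrolment — holds.
The Algorithms session must be before the Networks session — holds.
Networks and Robotics have overlapping enrolment — holds.
Networks and Algorithms share students — holds.
The ML session must be before the Networks session — holds.
Algorithms is a prerequisite for Econ this term — holds.
ML and Algorithms have overlapping enrolment — holds.
Robotics and Algebra are paired (same day) — violated.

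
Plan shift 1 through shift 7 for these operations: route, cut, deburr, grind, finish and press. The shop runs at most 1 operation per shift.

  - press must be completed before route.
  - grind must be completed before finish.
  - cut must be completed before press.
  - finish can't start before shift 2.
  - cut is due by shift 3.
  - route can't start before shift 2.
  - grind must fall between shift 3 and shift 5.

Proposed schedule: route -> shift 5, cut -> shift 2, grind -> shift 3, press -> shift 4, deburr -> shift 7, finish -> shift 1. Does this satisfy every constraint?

cut is due by shift 3 — holds.
cut must be completed before press — holds.
route can't start before shift 2 — holds.
grind must be completed before finish — violated.
press must be completed before route — holds.
The shop runs at most 1 operation per shift — holds.
finish can't start before shift 2 — violated.
grind must fall between shift 3 and shift 5 — holds.

No — it violates: finish can't start before shift 2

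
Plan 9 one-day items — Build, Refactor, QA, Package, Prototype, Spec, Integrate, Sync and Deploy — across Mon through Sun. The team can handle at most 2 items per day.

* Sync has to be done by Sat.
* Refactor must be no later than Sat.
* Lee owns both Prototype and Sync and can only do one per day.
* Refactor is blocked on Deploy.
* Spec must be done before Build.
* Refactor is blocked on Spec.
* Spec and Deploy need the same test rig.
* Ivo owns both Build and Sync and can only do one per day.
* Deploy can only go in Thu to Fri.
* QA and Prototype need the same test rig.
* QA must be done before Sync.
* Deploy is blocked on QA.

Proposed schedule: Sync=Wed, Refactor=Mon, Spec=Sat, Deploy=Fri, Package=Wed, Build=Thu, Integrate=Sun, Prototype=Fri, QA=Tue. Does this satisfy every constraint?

QA must be done before Sync — holds.
QA and Prototype need the same test rig — holds.
Ivo owns both Build and Sync and can only do one per day — holds.
Refactor is blocked on Spec — violated.
Refactor must be no later than Sat — holds.
Spec and Deploy need the same test rig — holds.
The team can handle at most 2 items per day — holds.
Sync has to be done by Sat — holds.
Refactor is blocked on Deploy — violated.
Deploy is blocked on QA — holds.
Deploy can only go in Thu to Fri — holds.
Lee owns both Prototype and Sync and can only do one per day — holds.
Spec must be done before Build — violated.

Invalid. Refactor is blocked on Spec.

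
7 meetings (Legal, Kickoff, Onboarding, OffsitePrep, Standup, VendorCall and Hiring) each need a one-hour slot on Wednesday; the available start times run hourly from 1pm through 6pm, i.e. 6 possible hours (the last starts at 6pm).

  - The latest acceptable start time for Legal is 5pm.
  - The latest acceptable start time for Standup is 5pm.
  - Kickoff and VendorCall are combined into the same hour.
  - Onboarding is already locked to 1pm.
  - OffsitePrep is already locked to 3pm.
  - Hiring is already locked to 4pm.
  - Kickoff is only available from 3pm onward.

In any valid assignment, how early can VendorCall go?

3pm

VendorCall must be in the same hour as Kickoff, which can't be before 3pm, so VendorCall is at least 3pm.
VendorCall at 3pm is achievable: Standup -> 1pm; OffsitePrep -> 3pm; Legal -> 1pm; VendorCall -> 3pm; Onboarding -> 1pm; Kickoff -> 3pm; Hiring -> 4pm.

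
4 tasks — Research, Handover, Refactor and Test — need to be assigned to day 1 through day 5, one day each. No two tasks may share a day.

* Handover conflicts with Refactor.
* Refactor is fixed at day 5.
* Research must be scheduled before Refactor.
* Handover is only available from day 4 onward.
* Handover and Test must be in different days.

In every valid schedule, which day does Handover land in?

Handover's window is day 4–day 5.
Refactor is fixed at day 5, and Handover can't share a day with Refactor.
So Handover must be day 4.

day 4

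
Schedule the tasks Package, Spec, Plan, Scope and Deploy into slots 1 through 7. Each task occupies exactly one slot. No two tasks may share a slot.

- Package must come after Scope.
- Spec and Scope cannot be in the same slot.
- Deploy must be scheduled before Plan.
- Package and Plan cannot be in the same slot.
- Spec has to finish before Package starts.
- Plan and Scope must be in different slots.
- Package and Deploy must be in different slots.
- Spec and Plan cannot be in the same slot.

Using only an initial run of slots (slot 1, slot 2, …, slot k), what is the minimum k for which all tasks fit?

5 slots

The precedence chain requires at least 2 distinct slots.
With at most 1 per slot and 5 tasks, at least 5 slots are needed.
5 works (last occupied slot: 5): for example Plan=5; Scope=2; Spec=1; Deploy=4; Package=3.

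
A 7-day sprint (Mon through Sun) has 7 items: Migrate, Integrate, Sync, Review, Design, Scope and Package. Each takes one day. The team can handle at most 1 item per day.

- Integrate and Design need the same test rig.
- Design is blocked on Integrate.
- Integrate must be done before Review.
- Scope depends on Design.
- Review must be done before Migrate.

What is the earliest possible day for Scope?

Precedence pushes Scope to at least Wed.
Scope at Wed is achievable: Sync=Sat, Integrate=Mon, Package=Sun, Design=Tue, Scope=Wed, Review=Thu, Migrate=Fri.

Wed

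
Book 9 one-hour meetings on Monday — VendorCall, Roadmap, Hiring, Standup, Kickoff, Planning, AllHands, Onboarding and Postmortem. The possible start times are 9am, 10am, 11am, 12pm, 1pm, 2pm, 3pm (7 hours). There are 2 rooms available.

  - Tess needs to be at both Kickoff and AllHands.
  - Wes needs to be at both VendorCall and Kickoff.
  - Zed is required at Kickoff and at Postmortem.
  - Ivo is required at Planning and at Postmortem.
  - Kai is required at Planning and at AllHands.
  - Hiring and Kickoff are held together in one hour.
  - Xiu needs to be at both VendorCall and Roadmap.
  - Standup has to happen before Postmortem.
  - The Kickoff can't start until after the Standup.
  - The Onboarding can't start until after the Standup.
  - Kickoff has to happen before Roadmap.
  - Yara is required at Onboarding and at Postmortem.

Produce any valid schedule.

Roadmap=11am; Kickoff=10am; Onboarding=11am; AllHands=12pm; Planning=1pm; Postmortem=12pm; Standup=9am; VendorCall=9am; Hiring=10am

Checking: Kickoff(10am) before Roadmap(11am); Standup(9am) before Onboarding(11am); Standup(9am) before Postmortem(12pm); Standup(9am) before Kickoff(10am); VendorCall(9am) != Kickoff(10am); VendorCall(9am) != Roadmap(11am); Onboarding(11am) != Postmortem(12pm); Kickoff(10am) != Postmortem(12pm); Kickoff(10am) != AllHands(12pm); Planning(1pm) != AllHands(12pm); Planning(1pm) != Postmortem(12pm); Hiring = Kickoff = 10am; max 2 per hour (cap 2).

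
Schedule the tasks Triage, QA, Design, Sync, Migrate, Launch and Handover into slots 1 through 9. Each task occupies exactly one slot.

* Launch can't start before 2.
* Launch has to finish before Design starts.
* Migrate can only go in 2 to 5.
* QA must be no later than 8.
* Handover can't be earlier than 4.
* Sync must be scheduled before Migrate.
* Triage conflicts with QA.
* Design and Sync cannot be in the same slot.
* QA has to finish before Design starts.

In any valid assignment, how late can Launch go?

Launch is available from 2; downstream work caps Launch at 8.
Launch at 8 is achievable: Sync -> 1; QA -> 1; Design -> 9; Migrate -> 2; Triage -> 2; Launch -> 8; Handover -> 4.

8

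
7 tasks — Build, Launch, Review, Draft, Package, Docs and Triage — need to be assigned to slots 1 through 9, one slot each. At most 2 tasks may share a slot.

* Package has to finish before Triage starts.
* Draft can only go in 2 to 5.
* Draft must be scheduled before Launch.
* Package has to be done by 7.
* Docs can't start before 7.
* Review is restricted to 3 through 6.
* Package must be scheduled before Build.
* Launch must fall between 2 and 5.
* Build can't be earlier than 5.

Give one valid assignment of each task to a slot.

Draft=2; Launch=3; Docs=7; Package=1; Triage=2; Review=3; Build=5

Checking: Draft(2) before Launch(3); Package(1) before Triage(2); Package(1) before Build(5); Docs=7 in [7,9]; Draft=2 in [2,5]; Build=5 in [5,9]; Review=3 in [3,6]; Launch=3 in [2,5]; Package=1 in [1,7]; max 2 per slot (cap 2).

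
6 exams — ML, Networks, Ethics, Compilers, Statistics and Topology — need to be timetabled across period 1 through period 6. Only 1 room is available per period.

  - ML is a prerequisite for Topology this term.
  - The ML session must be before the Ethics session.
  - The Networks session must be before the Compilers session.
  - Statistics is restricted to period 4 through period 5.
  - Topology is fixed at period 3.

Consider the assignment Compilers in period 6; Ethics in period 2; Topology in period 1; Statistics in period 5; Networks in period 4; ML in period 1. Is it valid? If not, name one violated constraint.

No. Only 1 room is available per period is not satisfied.

ML is a prerequisite for Topology this term — violated.
Topology is fixed at period 3 — violated.
Only 1 room is available per period — violated.
The Networks session must be before the Compilers session — holds.
Statistics is restricted to period 4 through period 5 — holds.
The ML session must be before the Ethics session — holds.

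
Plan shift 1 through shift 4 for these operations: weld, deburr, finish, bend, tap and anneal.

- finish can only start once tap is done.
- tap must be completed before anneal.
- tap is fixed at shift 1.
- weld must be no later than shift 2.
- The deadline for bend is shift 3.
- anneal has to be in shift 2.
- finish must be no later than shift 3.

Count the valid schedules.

48

Splitting on weld: it can be shift 1 (24), shift 2 (24). Listing each branch's schedules as (deburr, finish, bend, tap, anneal) by shift number:
weld=shift 1: (1,2,1,1,2) (1,2,2,1,2) (1,2,3,1,2) (1,3,1,1,2) (1,3,2,1,2) (1,3,3,1,2) (2,2,1,1,2) (2,2,2,1,2) (2,2,3,1,2) (2,3,1,1,2) (2,3,2,1,2) (2,3,3,1,2) (3,2,1,1,2) (3,2,2,1,2) (3,2,3,1,2) (3,3,1,1,2) (3,3,2,1,2) (3,3,3,1,2) (4,2,1,1,2) (4,2,2,1,2) (4,2,3,1,2) (4,3,1,1,2) (4,3,2,1,2) (4,3,3,1,2) — 24.
weld=shift 2: (1,2,1,1,2) (1,2,2,1,2) (1,2,3,1,2) (1,3,1,1,2) (1,3,2,1,2) (1,3,3,1,2) (2,2,1,1,2) (2,2,2,1,2) (2,2,3,1,2) (2,3,1,1,2) (2,3,2,1,2) (2,3,3,1,2) (3,2,1,1,2) (3,2,2,1,2) (3,2,3,1,2) (3,3,1,1,2) (3,3,2,1,2) (3,3,3,1,2) (4,2,1,1,2) (4,2,2,1,2) (4,2,3,1,2) (4,3,1,1,2) (4,3,2,1,2) (4,3,3,1,2) — 24.
Summing: 24 + 24 = 48.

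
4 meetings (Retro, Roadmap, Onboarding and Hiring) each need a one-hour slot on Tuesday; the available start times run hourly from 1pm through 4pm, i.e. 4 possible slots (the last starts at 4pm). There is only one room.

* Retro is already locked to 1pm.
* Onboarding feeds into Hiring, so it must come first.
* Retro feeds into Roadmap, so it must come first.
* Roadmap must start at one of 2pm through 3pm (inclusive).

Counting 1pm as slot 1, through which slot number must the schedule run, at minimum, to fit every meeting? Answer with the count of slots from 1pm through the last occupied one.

The precedence chain requires at least 2 distinct slots.
With at most 1 per slot and 4 meetings, at least 4 slots are needed.
4 works (last occupied slot: 4pm): for example Hiring -> 4pm; Roadmap -> 2pm; Onboarding -> 3pm; Retro -> 1pm.

4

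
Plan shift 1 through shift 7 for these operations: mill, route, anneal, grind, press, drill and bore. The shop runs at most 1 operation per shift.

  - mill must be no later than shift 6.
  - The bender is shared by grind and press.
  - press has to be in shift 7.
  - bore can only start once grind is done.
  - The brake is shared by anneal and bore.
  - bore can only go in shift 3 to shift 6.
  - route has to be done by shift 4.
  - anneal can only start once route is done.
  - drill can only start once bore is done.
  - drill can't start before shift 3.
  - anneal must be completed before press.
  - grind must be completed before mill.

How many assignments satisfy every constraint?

Splitting on mill: it can be shift 2 (5), shift 3 (6), shift 4 (7), shift 5 (7), shift 6 (7). Listing each branch's schedules as (route, anneal, grind, press, drill, bore) by shift number:
mill=shift 2: (3,4,1,7,6,5) (3,5,1,7,6,4) (3,6,1,7,5,4) (4,5,1,7,6,3) (4,6,1,7,5,3) — 5.
mill=shift 3: (1,4,2,7,6,5) (1,5,2,7,6,4) (1,6,2,7,5,4) (2,4,1,7,6,5) (2,5,1,7,6,4) (2,6,1,7,5,4) — 6.
mill=shift 4: (1,2,3,7,6,5) (1,3,2,7,6,5) (1,5,2,7,6,3) (1,6,2,7,5,3) (2,3,1,7,6,5) (2,5,1,7,6,3) (2,6,1,7,5,3) — 7.
mill=shift 5: (1,2,3,7,6,4) (1,3,2,7,6,4) (1,4,2,7,6,3) (1,6,2,7,4,3) (2,3,1,7,6,4) (2,4,1,7,6,3) (2,6,1,7,4,3) — 7.
mill=shift 6: (1,2,3,7,5,4) (1,3,2,7,5,4) (1,4,2,7,5,3) (1,5,2,7,4,3) (2,3,1,7,5,4) (2,4,1,7,5,3) (2,5,1,7,4,3) — 7.
Summing: 5 + 6 + 7 + 7 + 7 = 32.

32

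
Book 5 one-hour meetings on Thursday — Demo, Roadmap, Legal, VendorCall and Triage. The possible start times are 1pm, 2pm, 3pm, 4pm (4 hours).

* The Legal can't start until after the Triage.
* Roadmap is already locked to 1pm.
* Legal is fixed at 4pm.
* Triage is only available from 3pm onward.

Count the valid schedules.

Splitting on Demo: it can be 1pm (4), 2pm (4), 3pm (4), 4pm (4). Listing each branch's schedules as (Roadmap, Legal, VendorCall, Triage):
Demo=1pm: (1pm,4pm,1pm,3pm) (1pm,4pm,2pm,3pm) (1pm,4pm,3pm,3pm) (1pm,4pm,4pm,3pm) — 4.
Demo=2pm: (1pm,4pm,1pm,3pm) (1pm,4pm,2pm,3pm) (1pm,4pm,3pm,3pm) (1pm,4pm,4pm,3pm) — 4.
Demo=3pm: (1pm,4pm,1pm,3pm) (1pm,4pm,2pm,3pm) (1pm,4pm,3pm,3pm) (1pm,4pm,4pm,3pm) — 4.
Demo=4pm: (1pm,4pm,1pm,3pm) (1pm,4pm,2pm,3pm) (1pm,4pm,3pm,3pm) (1pm,4pm,4pm,3pm) — 4.
Summing: 4 + 4 + 4 + 4 = 16.

16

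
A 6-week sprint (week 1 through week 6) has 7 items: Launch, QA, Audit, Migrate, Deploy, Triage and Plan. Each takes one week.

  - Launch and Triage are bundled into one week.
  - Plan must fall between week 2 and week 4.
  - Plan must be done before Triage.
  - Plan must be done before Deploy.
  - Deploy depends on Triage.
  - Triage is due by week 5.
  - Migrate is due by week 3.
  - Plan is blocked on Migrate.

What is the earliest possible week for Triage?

week 3

Precedence pushes Triage to at least week 3; Triage's own window allows nothing later than week 5.
Triage at week 3 is achievable: Deploy=week 4; Migrate=week 1; Launch=week 3; QA=week 1; Audit=week 1; Triage=week 3; Plan=week 2.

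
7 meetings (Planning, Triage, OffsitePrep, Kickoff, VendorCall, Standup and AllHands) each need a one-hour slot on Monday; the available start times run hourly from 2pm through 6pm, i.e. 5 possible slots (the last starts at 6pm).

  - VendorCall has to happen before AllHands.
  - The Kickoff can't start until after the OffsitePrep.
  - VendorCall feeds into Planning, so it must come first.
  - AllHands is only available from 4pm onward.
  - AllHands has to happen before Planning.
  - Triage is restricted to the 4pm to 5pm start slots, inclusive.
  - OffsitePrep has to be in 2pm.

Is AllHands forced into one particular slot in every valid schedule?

No

AllHands can be 4pm (e.g. AllHands=4pm, Triage=4pm, VendorCall=2pm, Standup=2pm, Kickoff=3pm, OffsitePrep=2pm, Planning=5pm) or 5pm (e.g. Planning in 6pm, OffsitePrep in 2pm, AllHands in 5pm, VendorCall in 2pm, Triage in 4pm, Kickoff in 3pm, Standup in 2pm).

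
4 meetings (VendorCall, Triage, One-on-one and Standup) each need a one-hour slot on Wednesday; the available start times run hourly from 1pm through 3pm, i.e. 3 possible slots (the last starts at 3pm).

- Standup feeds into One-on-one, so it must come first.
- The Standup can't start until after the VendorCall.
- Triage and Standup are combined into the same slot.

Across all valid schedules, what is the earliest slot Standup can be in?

Precedence pushes Standup to at least 2pm; downstream work caps Standup at 2pm.
Standup at 2pm is achievable: Standup -> 2pm, One-on-one -> 3pm, VendorCall -> 1pm, Triage -> 2pm.

2pm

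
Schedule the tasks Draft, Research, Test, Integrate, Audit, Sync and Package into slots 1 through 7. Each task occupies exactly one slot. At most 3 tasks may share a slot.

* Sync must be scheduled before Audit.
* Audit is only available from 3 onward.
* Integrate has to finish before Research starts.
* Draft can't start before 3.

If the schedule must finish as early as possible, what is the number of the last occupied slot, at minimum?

The precedence chain requires at least 2 distinct slots.
With at most 3 per slot and 7 tasks, at least 3 slots are needed.
Draft can't be placed before 3, so the schedule must run through at least slot 3.
3 works (last occupied slot: 3): for example Sync -> 1, Audit -> 3, Draft -> 3, Integrate -> 1, Package -> 2, Research -> 2, Test -> 1.

3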